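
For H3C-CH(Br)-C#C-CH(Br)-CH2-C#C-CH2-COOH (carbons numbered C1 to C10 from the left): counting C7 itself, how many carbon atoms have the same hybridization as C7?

C7 is sp (two π bonds).
C1: sp3
C2: sp3
C3: sp ✓
C4: sp ✓
C5: sp3
C6: sp3
C7: sp ✓
C8: sp ✓
C9: sp3
C10: sp2
4 carbons are sp.

4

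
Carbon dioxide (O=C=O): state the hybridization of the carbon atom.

sp

Two σ bonds, two π bonds → steric number 2 → sp.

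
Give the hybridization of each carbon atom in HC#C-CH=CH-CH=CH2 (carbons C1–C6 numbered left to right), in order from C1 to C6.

C1 sp, C2 sp, C3 sp2, C4 sp2, C5 sp2, C6 sp2

C1 has 2 σ bonds, plus two π bonds: steric number 2 → sp.
C2 — 2 σ bonds, plus two π bonds. Steric number 2, so sp.
C3 — 3 σ bonds, plus one π bond. Steric number 3, so sp2.
C4 — 3 σ bonds, plus one π bond. Steric number 3, so sp2.
C5: 3 σ bonds, plus one π bond; 3 regions of electron density → sp2.
C6: 3 σ bonds, plus one π bond; 3 regions of electron density → sp2.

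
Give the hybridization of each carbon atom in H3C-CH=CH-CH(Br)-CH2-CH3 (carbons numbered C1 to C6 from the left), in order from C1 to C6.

C1 — 4 σ bonds. Steric number 4, so sp3.
C2 carries 3 σ bonds, plus one π bond, giving a steric number of 3, so it is sp2.
C3 carries 3 σ bonds, plus one π bond, giving a steric number of 3, so it is sp2.
C4 — 4 σ bonds. Steric number 4, so sp3.
C5: 4 σ bonds; 4 regions of electron density → sp3.
C6: 4 σ bonds — 4 electron domains, sp3.

C1 sp3, C2 sp2, C3 sp2, C4 sp3, C5 sp3, C6 sp3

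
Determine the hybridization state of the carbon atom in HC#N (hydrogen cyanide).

The carbon atom (2 σ bonds, plus two π bonds) has steric number 2: sp.

sp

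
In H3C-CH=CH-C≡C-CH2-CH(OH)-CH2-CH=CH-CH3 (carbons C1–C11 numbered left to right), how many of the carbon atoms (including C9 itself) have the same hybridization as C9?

4

C9 is sp2 (one π bond).
C1: sp3
C2: sp2 ✓
C3: sp2 ✓
C4: sp
C5: sp
C6: sp3
C7: sp3
C8: sp3
C9: sp2 ✓
C10: sp2 ✓
C11: sp3
4 carbons are sp2.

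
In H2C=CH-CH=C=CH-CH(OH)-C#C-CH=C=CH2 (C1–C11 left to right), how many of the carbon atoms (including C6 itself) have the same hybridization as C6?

C6 is sp3 (only σ bonds).
C1: sp2
C2: sp2
C3: sp2
C4: sp
C5: sp2
C6: sp3 ✓
C7: sp
C8: sp
C9: sp2
C10: sp
C11: sp2
1 carbon is sp3.

1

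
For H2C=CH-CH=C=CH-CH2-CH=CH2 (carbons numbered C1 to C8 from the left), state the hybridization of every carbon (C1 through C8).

C1 sp2, C2 sp2, C3 sp2, C4 sp, C5 sp2, C6 sp3, C7 sp2, C8 sp2

C1 carries 3 σ bonds, plus one π bond, giving a steric number of 3, so it is sp2.
C2 (3 σ bonds, plus one π bond) has steric number 3: sp2.
C3 carries 3 σ bonds, plus one π bond, giving a steric number of 3, so it is sp2.
C4 has 2 σ bonds, plus two π bonds: steric number 2 → sp.
C5: 3 σ bonds, plus one π bond; 3 regions of electron density → sp2.
C6 — 4 σ bonds. Steric number 4, so sp3.
C7 has 3 σ bonds, plus one π bond: steric number 3 → sp2.
C8: 3 σ bonds, plus one π bond — 3 electron domains, sp2.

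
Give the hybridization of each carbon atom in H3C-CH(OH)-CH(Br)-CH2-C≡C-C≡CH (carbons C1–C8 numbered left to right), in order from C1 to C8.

C1 sp3, C2 sp3, C3 sp3, C4 sp3, C5 sp, C6 sp, C7 sp, C8 sp

C1 — 4 σ bonds. Steric number 4, so sp3.
C2 is sp3: 4 σ bonds, 4 electron-density regions.
C3: 4 σ bonds — 4 electron domains, sp3.
C4 is sp3: 4 σ bonds, 4 electron-density regions.
C5 — 2 σ bonds, plus two π bonds. Steric number 2, so sp.
C6: 2 σ bonds, plus two π bonds; 2 regions of electron density → sp.
C7: 2 σ bonds, plus two π bonds — 2 electron domains, sp.
C8: 2 σ bonds, plus two π bonds; 2 regions of electron density → sp.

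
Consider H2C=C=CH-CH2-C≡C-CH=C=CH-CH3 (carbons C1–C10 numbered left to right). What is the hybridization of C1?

C1: 3 σ bonds, plus one π bond — 3 electron domains, sp2.

sp^2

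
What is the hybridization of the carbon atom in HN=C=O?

sp

The carbon atom has 2 σ bonds, plus two π bonds: steric number 2 → sp.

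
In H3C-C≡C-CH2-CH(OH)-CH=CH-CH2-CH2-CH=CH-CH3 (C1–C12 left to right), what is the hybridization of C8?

C8 is sp3: 4 σ bonds, 4 electron-density regions.

sp³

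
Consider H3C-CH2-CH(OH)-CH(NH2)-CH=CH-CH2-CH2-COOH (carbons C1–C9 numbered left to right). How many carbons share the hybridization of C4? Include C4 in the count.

C4 is sp3 (only σ bonds).
C1: sp3 ✓
C2: sp3 ✓
C3: sp3 ✓
C4: sp3 ✓
C5: sp2
C6: sp2
C7: sp3 ✓
C8: sp3 ✓
C9: sp2
6 carbons are sp3.

6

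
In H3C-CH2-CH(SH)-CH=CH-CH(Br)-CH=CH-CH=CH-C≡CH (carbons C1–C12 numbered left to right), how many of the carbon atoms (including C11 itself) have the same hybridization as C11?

C11 is sp (two π bonds).
C1: sp3
C2: sp3
C3: sp3
C4: sp2
C5: sp2
C6: sp3
C7: sp2
C8: sp2
C9: sp2
C10: sp2
C11: sp ✓
C12: sp ✓
2 carbons are sp.

2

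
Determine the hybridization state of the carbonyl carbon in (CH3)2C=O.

sp2

The carbonyl carbon — 3 σ bonds, plus one π bond. Steric number 3, so sp2.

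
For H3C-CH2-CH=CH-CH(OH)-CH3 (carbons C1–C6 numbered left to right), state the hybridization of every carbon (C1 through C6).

C1 — 4 σ bonds. Steric number 4, so sp3.
C2 is sp3: 4 σ bonds, 4 electron-density regions.
C3 has 3 σ bonds, plus one π bond: steric number 3 → sp2.
C4 — 3 σ bonds, plus one π bond. Steric number 3, so sp2.
C5 is sp3: 4 σ bonds, 4 electron-density regions.
C6 — 4 σ bonds. Steric number 4, so sp3.

C1 sp3, C2 sp3, C3 sp2, C4 sp2, C5 sp3, C6 sp3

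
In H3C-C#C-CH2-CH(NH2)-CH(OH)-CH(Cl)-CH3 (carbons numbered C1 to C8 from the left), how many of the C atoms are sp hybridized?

2

C1: sp3
C2: sp ✓
C3: sp ✓
C4: sp3
C5: sp3
C6: sp3
C7: sp3
C8: sp3
C2, C3 → 2 sp carbons.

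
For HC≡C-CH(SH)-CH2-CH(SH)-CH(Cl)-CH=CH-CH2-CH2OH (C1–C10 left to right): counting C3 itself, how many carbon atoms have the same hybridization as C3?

6

C3 is sp3 (only σ bonds).
C1: sp
C2: sp
C3: sp3 ✓
C4: sp3 ✓
C5: sp3 ✓
C6: sp3 ✓
C7: sp2
C8: sp2
C9: sp3 ✓
C10: sp3 ✓
6 carbons are sp3.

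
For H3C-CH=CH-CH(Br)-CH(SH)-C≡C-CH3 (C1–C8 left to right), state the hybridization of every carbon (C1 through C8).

C1 sp3, C2 sp2, C3 sp2, C4 sp3, C5 sp3, C6 sp, C7 sp, C8 sp3

C1: 4 σ bonds — 4 electron domains, sp3.
C2 — 3 σ bonds, plus one π bond. Steric number 3, so sp2.
C3: 3 σ bonds, plus one π bond — 3 electron domains, sp2.
C4 has 4 σ bonds: steric number 4 → sp3.
C5: 4 σ bonds; 4 regions of electron density → sp3.
C6 carries 2 σ bonds, plus two π bonds, giving a steric number of 2, so it is sp.
C7 is sp: 2 σ bonds, plus two π bonds, 2 electron-density regions.
C8: 4 σ bonds; 4 regions of electron density → sp3.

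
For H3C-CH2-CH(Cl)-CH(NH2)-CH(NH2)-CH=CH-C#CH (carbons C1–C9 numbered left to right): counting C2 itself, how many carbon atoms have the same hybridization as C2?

5

C2 is sp3 (only σ bonds).
C1: sp3 ✓
C2: sp3 ✓
C3: sp3 ✓
C4: sp3 ✓
C5: sp3 ✓
C6: sp2
C7: sp2
C8: sp
C9: sp
5 carbons are sp3.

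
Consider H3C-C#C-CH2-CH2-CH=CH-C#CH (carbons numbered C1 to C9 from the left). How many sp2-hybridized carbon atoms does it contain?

2

C1: sp3
C2: sp
C3: sp
C4: sp3
C5: sp3
C6: sp2 ✓
C7: sp2 ✓
C8: sp
C9: sp
C6, C7 → 2 sp2 carbons.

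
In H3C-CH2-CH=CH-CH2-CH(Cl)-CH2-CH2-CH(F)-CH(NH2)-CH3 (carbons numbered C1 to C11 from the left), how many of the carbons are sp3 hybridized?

C1: sp3 ✓
C2: sp3 ✓
C3: sp2
C4: sp2
C5: sp3 ✓
C6: sp3 ✓
C7: sp3 ✓
C8: sp3 ✓
C9: sp3 ✓
C10: sp3 ✓
C11: sp3 ✓
C1, C2, C5, C6, C7, C8, C9, C10, C11 → 9 sp3 carbons.

9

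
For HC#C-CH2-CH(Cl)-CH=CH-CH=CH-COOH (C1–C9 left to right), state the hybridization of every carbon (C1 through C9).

C1 sp, C2 sp, C3 sp3, C4 sp3, C5 sp2, C6 sp2, C7 sp2, C8 sp2, C9 sp2

C1 — 2 σ bonds, plus two π bonds. Steric number 2, so sp.
C2: 2 σ bonds, plus two π bonds — 2 electron domains, sp.
C3: 4 σ bonds; 4 regions of electron density → sp3.
C4: 4 σ bonds — 4 electron domains, sp3.
C5: 3 σ bonds, plus one π bond — 3 electron domains, sp2.
C6 — 3 σ bonds, plus one π bond. Steric number 3, so sp2.
C7 — 3 σ bonds, plus one π bond. Steric number 3, so sp2.
C8 (3 σ bonds, plus one π bond) has steric number 3: sp2.
C9 is sp2: 3 σ bonds, plus one π bond, 3 electron-density regions.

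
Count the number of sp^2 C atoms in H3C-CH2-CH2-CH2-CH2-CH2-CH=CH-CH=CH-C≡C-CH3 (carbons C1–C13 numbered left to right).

4

C1: sp3
C2: sp3
C3: sp3
C4: sp3
C5: sp3
C6: sp3
C7: sp2 ✓
C8: sp2 ✓
C9: sp2 ✓
C10: sp2 ✓
C11: sp
C12: sp
C13: sp3
C7, C8, C9, C10 → 4 sp2 carbons.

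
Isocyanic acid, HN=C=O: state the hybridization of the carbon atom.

The carbon atom is sp: 2 σ bonds, plus two π bonds, 2 electron-density regions.

sp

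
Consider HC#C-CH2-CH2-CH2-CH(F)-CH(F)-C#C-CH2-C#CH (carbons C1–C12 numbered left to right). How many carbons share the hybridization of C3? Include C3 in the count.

C3 is sp3 (only σ bonds).
C1: sp
C2: sp
C3: sp3 ✓
C4: sp3 ✓
C5: sp3 ✓
C6: sp3 ✓
C7: sp3 ✓
C8: sp
C9: sp
C10: sp3 ✓
C11: sp
C12: sp
6 carbons are sp3.

6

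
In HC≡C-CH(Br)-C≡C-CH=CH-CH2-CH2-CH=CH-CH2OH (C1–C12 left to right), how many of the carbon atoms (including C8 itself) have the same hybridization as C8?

4

C8 is sp3 (only σ bonds).
C1: sp
C2: sp
C3: sp3 ✓
C4: sp
C5: sp
C6: sp2
C7: sp2
C8: sp3 ✓
C9: sp3 ✓
C10: sp2
C11: sp2
C12: sp3 ✓
4 carbons are sp3.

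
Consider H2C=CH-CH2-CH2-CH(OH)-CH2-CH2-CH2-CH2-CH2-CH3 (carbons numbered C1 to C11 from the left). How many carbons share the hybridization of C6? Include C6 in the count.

C6 is sp3 (only σ bonds).
C1: sp2
C2: sp2
C3: sp3 ✓
C4: sp3 ✓
C5: sp3 ✓
C6: sp3 ✓
C7: sp3 ✓
C8: sp3 ✓
C9: sp3 ✓
C10: sp3 ✓
C11: sp3 ✓
9 carbons are sp3.

9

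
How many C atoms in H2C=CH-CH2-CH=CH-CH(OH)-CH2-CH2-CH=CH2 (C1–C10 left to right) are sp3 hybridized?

C1: sp2
C2: sp2
C3: sp3 ✓
C4: sp2
C5: sp2
C6: sp3 ✓
C7: sp3 ✓
C8: sp3 ✓
C9: sp2
C10: sp2
C3, C6, C7, C8 → 4 sp3 carbons.

4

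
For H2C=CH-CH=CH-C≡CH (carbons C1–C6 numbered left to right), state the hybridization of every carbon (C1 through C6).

C1: 3 σ bonds, plus one π bond; 3 regions of electron density → sp2.
C2 carries 3 σ bonds, plus one π bond, giving a steric number of 3, so it is sp2.
C3 (3 σ bonds, plus one π bond) has steric number 3: sp2.
C4 has 3 σ bonds, plus one π bond: steric number 3 → sp2.
C5: 2 σ bonds, plus two π bonds — 2 electron domains, sp.
C6 (2 σ bonds, plus two π bonds) has steric number 2: sp.

C1 sp2, C2 sp2, C3 sp2, C4 sp2, C5 sp, C6 sp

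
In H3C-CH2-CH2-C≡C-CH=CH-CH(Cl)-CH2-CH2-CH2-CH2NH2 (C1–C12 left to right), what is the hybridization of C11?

C11 (4 σ bonds) has steric number 4: sp3.

sp^3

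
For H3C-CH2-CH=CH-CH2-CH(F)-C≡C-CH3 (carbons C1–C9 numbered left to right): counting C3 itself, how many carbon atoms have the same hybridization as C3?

C3 is sp2 (one π bond).
C1: sp3
C2: sp3
C3: sp2 ✓
C4: sp2 ✓
C5: sp3
C6: sp3
C7: sp
C8: sp
C9: sp3
2 carbons are sp2.

2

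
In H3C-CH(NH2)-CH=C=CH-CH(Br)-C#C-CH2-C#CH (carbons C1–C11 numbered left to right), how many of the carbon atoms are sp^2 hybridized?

C1: sp3
C2: sp3
C3: sp2 ✓
C4: sp
C5: sp2 ✓
C6: sp3
C7: sp
C8: sp
C9: sp3
C10: sp
C11: sp
C3, C5 → 2 sp2 carbons.

2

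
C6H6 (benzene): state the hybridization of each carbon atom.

Every ring carbon has three σ bonds and contributes one p electron to the aromatic π system.

sp²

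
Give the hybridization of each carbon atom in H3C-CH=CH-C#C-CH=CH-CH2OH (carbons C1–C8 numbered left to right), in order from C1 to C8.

C1 sp3, C2 sp2, C3 sp2, C4 sp, C5 sp, C6 sp2, C7 sp2, C8 sp3

C1 — 4 σ bonds. Steric number 4, so sp3.
C2 — 3 σ bonds, plus one π bond. Steric number 3, so sp2.
C3 carries 3 σ bonds, plus one π bond, giving a steric number of 3, so it is sp2.
C4 has 2 σ bonds, plus two π bonds: steric number 2 → sp.
C5: 2 σ bonds, plus two π bonds; 2 regions of electron density → sp.
C6 has 3 σ bonds, plus one π bond: steric number 3 → sp2.
C7 (3 σ bonds, plus one π bond) has steric number 3: sp2.
C8 has 4 σ bonds: steric number 4 → sp3.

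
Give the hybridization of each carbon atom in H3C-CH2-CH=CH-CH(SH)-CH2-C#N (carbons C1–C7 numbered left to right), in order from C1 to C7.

C1 sp3, C2 sp3, C3 sp2, C4 sp2, C5 sp3, C6 sp3, C7 sp

C1 (4 σ bonds) has steric number 4: sp3.
C2 (4 σ bonds) has steric number 4: sp3.
C3 is sp2: 3 σ bonds, plus one π bond, 3 electron-density regions.
C4 is sp2: 3 σ bonds, plus one π bond, 3 electron-density regions.
C5 carries 4 σ bonds, giving a steric number of 4, so it is sp3.
C6 — 4 σ bonds. Steric number 4, so sp3.
C7 has 2 σ bonds, plus two π bonds: steric number 2 → sp.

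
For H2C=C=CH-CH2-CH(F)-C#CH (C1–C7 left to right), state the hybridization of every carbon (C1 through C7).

C1 sp2, C2 sp, C3 sp2, C4 sp3, C5 sp3, C6 sp, C7 sp

C1: 3 σ bonds, plus one π bond; 3 regions of electron density → sp2.
C2: 2 σ bonds, plus two π bonds; 2 regions of electron density → sp.
C3 (3 σ bonds, plus one π bond) has steric number 3: sp2.
C4 is sp3: 4 σ bonds, 4 electron-density regions.
C5 is sp3: 4 σ bonds, 4 electron-density regions.
C6: 2 σ bonds, plus two π bonds — 2 electron domains, sp.
C7 is sp: 2 σ bonds, plus two π bonds, 2 electron-density regions.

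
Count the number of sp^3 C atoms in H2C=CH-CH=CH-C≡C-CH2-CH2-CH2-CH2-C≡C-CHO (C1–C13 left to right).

4

C1: sp2
C2: sp2
C3: sp2
C4: sp2
C5: sp
C6: sp
C7: sp3 ✓
C8: sp3 ✓
C9: sp3 ✓
C10: sp3 ✓
C11: sp
C12: sp
C13: sp2
C7, C8, C9, C10 → 4 sp3 carbons.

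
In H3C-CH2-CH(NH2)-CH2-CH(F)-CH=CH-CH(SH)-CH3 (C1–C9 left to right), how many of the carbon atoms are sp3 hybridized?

7

C1: sp3 ✓
C2: sp3 ✓
C3: sp3 ✓
C4: sp3 ✓
C5: sp3 ✓
C6: sp2
C7: sp2
C8: sp3 ✓
C9: sp3 ✓
C1, C2, C3, C4, C5, C8, C9 → 7 sp3 carbons.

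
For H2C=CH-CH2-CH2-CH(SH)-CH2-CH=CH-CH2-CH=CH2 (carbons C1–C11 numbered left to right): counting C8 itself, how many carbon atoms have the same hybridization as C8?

C8 is sp2 (one π bond).
C1: sp2 ✓
C2: sp2 ✓
C3: sp3
C4: sp3
C5: sp3
C6: sp3
C7: sp2 ✓
C8: sp2 ✓
C9: sp3
C10: sp2 ✓
C11: sp2 ✓
6 carbons are sp2.

6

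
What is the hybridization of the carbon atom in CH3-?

Three σ bonds + one lone pair = steric number 4 → sp3, pyramidal.

sp3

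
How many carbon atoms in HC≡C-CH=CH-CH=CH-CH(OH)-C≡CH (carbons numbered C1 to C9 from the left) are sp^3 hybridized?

C1: sp
C2: sp
C3: sp2
C4: sp2
C5: sp2
C6: sp2
C7: sp3 ✓
C8: sp
C9: sp
C7 → 1 sp3 carbon.

1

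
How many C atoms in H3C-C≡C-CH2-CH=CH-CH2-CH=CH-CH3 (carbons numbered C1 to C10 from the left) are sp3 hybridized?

4

C1: sp3 ✓
C2: sp
C3: sp
C4: sp3 ✓
C5: sp2
C6: sp2
C7: sp3 ✓
C8: sp2
C9: sp2
C10: sp3 ✓
C1, C4, C7, C10 → 4 sp3 carbons.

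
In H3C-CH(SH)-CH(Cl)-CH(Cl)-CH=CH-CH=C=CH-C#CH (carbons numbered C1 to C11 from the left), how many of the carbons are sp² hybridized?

4

C1: sp3
C2: sp3
C3: sp3
C4: sp3
C5: sp2 ✓
C6: sp2 ✓
C7: sp2 ✓
C8: sp
C9: sp2 ✓
C10: sp
C11: sp
C5, C6, C7, C9 → 4 sp2 carbons.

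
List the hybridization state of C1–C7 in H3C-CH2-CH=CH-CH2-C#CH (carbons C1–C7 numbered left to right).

C1 has 4 σ bonds: steric number 4 → sp3.
C2: 4 σ bonds — 4 electron domains, sp3.
C3 (3 σ bonds, plus one π bond) has steric number 3: sp2.
C4 has 3 σ bonds, plus one π bond: steric number 3 → sp2.
C5: 4 σ bonds — 4 electron domains, sp3.
C6: 2 σ bonds, plus two π bonds — 2 electron domains, sp.
C7 — 2 σ bonds, plus two π bonds. Steric number 2, so sp.

C1 sp3, C2 sp3, C3 sp2, C4 sp2, C5 sp3, C6 sp, C7 sp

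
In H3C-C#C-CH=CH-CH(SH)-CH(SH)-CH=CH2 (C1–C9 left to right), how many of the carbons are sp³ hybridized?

3

C1: sp3 ✓
C2: sp
C3: sp
C4: sp2
C5: sp2
C6: sp3 ✓
C7: sp3 ✓
C8: sp2
C9: sp2
C1, C6, C7 → 3 sp3 carbons.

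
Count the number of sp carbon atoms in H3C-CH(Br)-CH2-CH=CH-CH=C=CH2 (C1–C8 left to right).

1

C1: sp3
C2: sp3
C3: sp3
C4: sp2
C5: sp2
C6: sp2
C7: sp ✓
C8: sp2
C7 → 1 sp carbon.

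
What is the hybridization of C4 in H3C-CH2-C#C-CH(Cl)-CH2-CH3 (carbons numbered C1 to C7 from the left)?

C4 carries 2 σ bonds, plus two π bonds, giving a steric number of 2, so it is sp.

sp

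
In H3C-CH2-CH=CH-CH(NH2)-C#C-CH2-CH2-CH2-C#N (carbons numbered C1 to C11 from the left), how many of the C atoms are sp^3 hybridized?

C1: sp3 ✓
C2: sp3 ✓
C3: sp2
C4: sp2
C5: sp3 ✓
C6: sp
C7: sp
C8: sp3 ✓
C9: sp3 ✓
C10: sp3 ✓
C11: sp
C1, C2, C5, C8, C9, C10 → 6 sp3 carbons.

6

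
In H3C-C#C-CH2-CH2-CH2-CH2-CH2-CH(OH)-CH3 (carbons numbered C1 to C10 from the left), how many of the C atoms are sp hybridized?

C1: sp3
C2: sp ✓
C3: sp ✓
C4: sp3
C5: sp3
C6: sp3
C7: sp3
C8: sp3
C9: sp3
C10: sp3
C2, C3 → 2 sp carbons.

2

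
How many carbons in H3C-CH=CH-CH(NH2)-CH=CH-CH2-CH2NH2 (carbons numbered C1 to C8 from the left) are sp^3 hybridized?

4

C1: sp3 ✓
C2: sp2
C3: sp2
C4: sp3 ✓
C5: sp2
C6: sp2
C7: sp3 ✓
C8: sp3 ✓
C1, C4, C7, C8 → 4 sp3 carbons.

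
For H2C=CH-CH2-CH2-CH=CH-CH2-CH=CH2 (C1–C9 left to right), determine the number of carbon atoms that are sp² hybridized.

C1: sp2 ✓
C2: sp2 ✓
C3: sp3
C4: sp3
C5: sp2 ✓
C6: sp2 ✓
C7: sp3
C8: sp2 ✓
C9: sp2 ✓
C1, C2, C5, C6, C8, C9 → 6 sp2 carbons.

6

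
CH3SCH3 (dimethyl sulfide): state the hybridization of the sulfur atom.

sp^3

The sulfur atom carries 2 σ bonds and 2 lone pairs, giving a steric number of 4, so it is sp3.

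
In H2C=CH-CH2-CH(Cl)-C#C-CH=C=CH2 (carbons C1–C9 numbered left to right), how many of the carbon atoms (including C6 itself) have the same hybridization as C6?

C6 is sp (two π bonds).
C1: sp2
C2: sp2
C3: sp3
C4: sp3
C5: sp ✓
C6: sp ✓
C7: sp2
C8: sp ✓
C9: sp2
3 carbons are sp.

3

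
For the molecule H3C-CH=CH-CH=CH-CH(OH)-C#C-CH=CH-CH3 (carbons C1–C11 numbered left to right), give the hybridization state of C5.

C5 (3 σ bonds, plus one π bond) has steric number 3: sp2.

sp²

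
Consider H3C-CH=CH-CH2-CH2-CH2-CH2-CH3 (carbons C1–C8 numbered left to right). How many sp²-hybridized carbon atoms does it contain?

C1: sp3
C2: sp2 ✓
C3: sp2 ✓
C4: sp3
C5: sp3
C6: sp3
C7: sp3
C8: sp3
C2, C3 → 2 sp2 carbons.

2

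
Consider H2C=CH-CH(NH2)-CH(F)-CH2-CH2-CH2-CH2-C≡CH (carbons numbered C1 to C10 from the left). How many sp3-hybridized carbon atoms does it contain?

6

C1: sp2
C2: sp2
C3: sp3 ✓
C4: sp3 ✓
C5: sp3 ✓
C6: sp3 ✓
C7: sp3 ✓
C8: sp3 ✓
C9: sp
C10: sp
C3, C4, C5, C6, C7, C8 → 6 sp3 carbons.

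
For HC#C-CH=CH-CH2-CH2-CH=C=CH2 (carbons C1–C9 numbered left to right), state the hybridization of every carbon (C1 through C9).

C1 is sp: 2 σ bonds, plus two π bonds, 2 electron-density regions.
C2 has 2 σ bonds, plus two π bonds: steric number 2 → sp.
C3: 3 σ bonds, plus one π bond; 3 regions of electron density → sp2.
C4: 3 σ bonds, plus one π bond — 3 electron domains, sp2.
C5: 4 σ bonds — 4 electron domains, sp3.
C6 — 4 σ bonds. Steric number 4, so sp3.
C7 (3 σ bonds, plus one π bond) has steric number 3: sp2.
C8 has 2 σ bonds, plus two π bonds: steric number 2 → sp.
C9: 3 σ bonds, plus one π bond; 3 regions of electron density → sp2.

C1 sp, C2 sp, C3 sp2, C4 sp2, C5 sp3, C6 sp3, C7 sp2, C8 sp, C9 sp2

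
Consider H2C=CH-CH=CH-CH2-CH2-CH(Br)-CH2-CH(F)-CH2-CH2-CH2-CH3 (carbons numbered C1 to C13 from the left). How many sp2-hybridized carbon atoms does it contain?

4

C1: sp2 ✓
C2: sp2 ✓
C3: sp2 ✓
C4: sp2 ✓
C5: sp3
C6: sp3
C7: sp3
C8: sp3
C9: sp3
C10: sp3
C11: sp3
C12: sp3
C13: sp3
C1, C2, C3, C4 → 4 sp2 carbons.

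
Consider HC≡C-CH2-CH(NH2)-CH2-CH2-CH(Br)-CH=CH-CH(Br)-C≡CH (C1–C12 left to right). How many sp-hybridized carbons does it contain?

C1: sp ✓
C2: sp ✓
C3: sp3
C4: sp3
C5: sp3
C6: sp3
C7: sp3
C8: sp2
C9: sp2
C10: sp3
C11: sp ✓
C12: sp ✓
C1, C2, C11, C12 → 4 sp carbons.

4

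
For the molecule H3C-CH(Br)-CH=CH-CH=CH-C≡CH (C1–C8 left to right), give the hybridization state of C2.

sp³

C2 is sp3: 4 σ bonds, 4 electron-density regions.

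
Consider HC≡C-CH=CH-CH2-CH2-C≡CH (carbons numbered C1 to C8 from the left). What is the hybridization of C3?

sp^2

C3 has 3 σ bonds, plus one π bond: steric number 3 → sp2.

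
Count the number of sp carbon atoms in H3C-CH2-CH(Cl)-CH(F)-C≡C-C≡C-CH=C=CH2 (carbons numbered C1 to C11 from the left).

5

C1: sp3
C2: sp3
C3: sp3
C4: sp3
C5: sp ✓
C6: sp ✓
C7: sp ✓
C8: sp ✓
C9: sp2
C10: sp ✓
C11: sp2
C5, C6, C7, C8, C10 → 5 sp carbons.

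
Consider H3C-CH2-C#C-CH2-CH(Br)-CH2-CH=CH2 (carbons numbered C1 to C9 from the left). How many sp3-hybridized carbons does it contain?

C1: sp3 ✓
C2: sp3 ✓
C3: sp
C4: sp
C5: sp3 ✓
C6: sp3 ✓
C7: sp3 ✓
C8: sp2
C9: sp2
C1, C2, C5, C6, C7 → 5 sp3 carbons.

5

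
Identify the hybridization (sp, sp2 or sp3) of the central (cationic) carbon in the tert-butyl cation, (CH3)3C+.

Three σ bonds and an empty p orbital; no lone pair → steric number 3 → sp2 and planar.

sp^2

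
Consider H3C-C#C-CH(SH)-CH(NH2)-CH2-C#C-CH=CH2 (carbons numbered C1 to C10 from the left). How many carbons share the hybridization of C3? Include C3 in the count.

C3 is sp (two π bonds).
C1: sp3
C2: sp ✓
C3: sp ✓
C4: sp3
C5: sp3
C6: sp3
C7: sp ✓
C8: sp ✓
C9: sp2
C10: sp2
4 carbons are sp.

4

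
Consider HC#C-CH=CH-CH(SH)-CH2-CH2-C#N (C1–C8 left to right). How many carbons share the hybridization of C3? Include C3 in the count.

C3 is sp2 (one π bond).
C1: sp
C2: sp
C3: sp2 ✓
C4: sp2 ✓
C5: sp3
C6: sp3
C7: sp3
C8: sp
2 carbons are sp2.

2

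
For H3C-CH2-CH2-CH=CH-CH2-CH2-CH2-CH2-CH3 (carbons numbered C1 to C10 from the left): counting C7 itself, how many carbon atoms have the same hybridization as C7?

C7 is sp3 (only σ bonds).
C1: sp3 ✓
C2: sp3 ✓
C3: sp3 ✓
C4: sp2
C5: sp2
C6: sp3 ✓
C7: sp3 ✓
C8: sp3 ✓
C9: sp3 ✓
C10: sp3 ✓
8 carbons are sp3.

8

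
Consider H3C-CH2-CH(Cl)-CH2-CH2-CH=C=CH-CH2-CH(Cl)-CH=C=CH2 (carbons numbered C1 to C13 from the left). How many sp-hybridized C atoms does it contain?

2

C1: sp3
C2: sp3
C3: sp3
C4: sp3
C5: sp3
C6: sp2
C7: sp ✓
C8: sp2
C9: sp3
C10: sp3
C11: sp2
C12: sp ✓
C13: sp2
C7, C12 → 2 sp carbons.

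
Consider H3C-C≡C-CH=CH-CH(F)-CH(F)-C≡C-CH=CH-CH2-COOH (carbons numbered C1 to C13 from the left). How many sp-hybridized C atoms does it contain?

4

C1: sp3
C2: sp ✓
C3: sp ✓
C4: sp2
C5: sp2
C6: sp3
C7: sp3
C8: sp ✓
C9: sp ✓
C10: sp2
C11: sp2
C12: sp3
C13: sp2
C2, C3, C8, C9 → 4 sp carbons.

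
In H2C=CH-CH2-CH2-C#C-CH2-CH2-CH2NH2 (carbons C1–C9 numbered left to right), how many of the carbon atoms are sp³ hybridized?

5

C1: sp2
C2: sp2
C3: sp3 ✓
C4: sp3 ✓
C5: sp
C6: sp
C7: sp3 ✓
C8: sp3 ✓
C9: sp3 ✓
C3, C4, C7, C8, C9 → 5 sp3 carbons.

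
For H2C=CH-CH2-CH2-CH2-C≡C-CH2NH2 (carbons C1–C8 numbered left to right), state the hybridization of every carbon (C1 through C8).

C1 sp2, C2 sp2, C3 sp3, C4 sp3, C5 sp3, C6 sp, C7 sp, C8 sp3

C1 is sp2: 3 σ bonds, plus one π bond, 3 electron-density regions.
C2 is sp2: 3 σ bonds, plus one π bond, 3 electron-density regions.
C3: 4 σ bonds; 4 regions of electron density → sp3.
C4 is sp3: 4 σ bonds, 4 electron-density regions.
C5 has 4 σ bonds: steric number 4 → sp3.
C6 (2 σ bonds, plus two π bonds) has steric number 2: sp.
C7 is sp: 2 σ bonds, plus two π bonds, 2 electron-density regions.
C8 — 4 σ bonds. Steric number 4, so sp3.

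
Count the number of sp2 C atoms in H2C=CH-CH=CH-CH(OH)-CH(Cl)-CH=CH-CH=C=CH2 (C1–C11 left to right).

8

C1: sp2 ✓
C2: sp2 ✓
C3: sp2 ✓
C4: sp2 ✓
C5: sp3
C6: sp3
C7: sp2 ✓
C8: sp2 ✓
C9: sp2 ✓
C10: sp
C11: sp2 ✓
C1, C2, C3, C4, C7, C8, C9, C11 → 8 sp2 carbons.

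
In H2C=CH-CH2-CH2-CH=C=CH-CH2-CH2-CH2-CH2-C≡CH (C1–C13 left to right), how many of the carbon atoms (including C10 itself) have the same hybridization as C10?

C10 is sp3 (only σ bonds).
C1: sp2
C2: sp2
C3: sp3 ✓
C4: sp3 ✓
C5: sp2
C6: sp
C7: sp2
C8: sp3 ✓
C9: sp3 ✓
C10: sp3 ✓
C11: sp3 ✓
C12: sp
C13: sp
6 carbons are sp3.

6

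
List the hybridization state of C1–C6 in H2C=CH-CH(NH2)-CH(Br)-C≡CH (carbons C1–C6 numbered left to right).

C1 carries 3 σ bonds, plus one π bond, giving a steric number of 3, so it is sp2.
C2: 3 σ bonds, plus one π bond — 3 electron domains, sp2.
C3 carries 4 σ bonds, giving a steric number of 4, so it is sp3.
C4 is sp3: 4 σ bonds, 4 electron-density regions.
C5 — 2 σ bonds, plus two π bonds. Steric number 2, so sp.
C6: 2 σ bonds, plus two π bonds — 2 electron domains, sp.

C1 sp2, C2 sp2, C3 sp3, C4 sp3, C5 sp, C6 sp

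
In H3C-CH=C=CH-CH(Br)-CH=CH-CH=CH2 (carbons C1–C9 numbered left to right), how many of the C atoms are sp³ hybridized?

C1: sp3 ✓
C2: sp2
C3: sp
C4: sp2
C5: sp3 ✓
C6: sp2
C7: sp2
C8: sp2
C9: sp2
C1, C5 → 2 sp3 carbons.

2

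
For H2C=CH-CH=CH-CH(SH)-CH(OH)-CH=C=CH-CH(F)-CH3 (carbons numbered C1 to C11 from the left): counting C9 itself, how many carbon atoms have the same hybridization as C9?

C9 is sp2 (one π bond).
C1: sp2 ✓
C2: sp2 ✓
C3: sp2 ✓
C4: sp2 ✓
C5: sp3
C6: sp3
C7: sp2 ✓
C8: sp
C9: sp2 ✓
C10: sp3
C11: sp3
6 carbons are sp2.

6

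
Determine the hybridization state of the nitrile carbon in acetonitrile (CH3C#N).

sp

The nitrile carbon: 2 σ bonds, plus two π bonds; 2 regions of electron density → sp.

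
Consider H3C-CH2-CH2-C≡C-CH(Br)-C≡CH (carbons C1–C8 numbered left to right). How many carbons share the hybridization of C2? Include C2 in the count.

4

C2 is sp3 (only σ bonds).
C1: sp3 ✓
C2: sp3 ✓
C3: sp3 ✓
C4: sp
C5: sp
C6: sp3 ✓
C7: sp
C8: sp
4 carbons are sp3.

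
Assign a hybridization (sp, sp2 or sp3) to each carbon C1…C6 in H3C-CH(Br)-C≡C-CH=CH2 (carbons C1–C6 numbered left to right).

C1 sp3, C2 sp3, C3 sp, C4 sp, C5 sp2, C6 sp2

C1 — 4 σ bonds. Steric number 4, so sp3.
C2 has 4 σ bonds: steric number 4 → sp3.
C3 — 2 σ bonds, plus two π bonds. Steric number 2, so sp.
C4 is sp: 2 σ bonds, plus two π bonds, 2 electron-density regions.
C5 — 3 σ bonds, plus one π bond. Steric number 3, so sp2.
C6 has 3 σ bonds, plus one π bond: steric number 3 → sp2.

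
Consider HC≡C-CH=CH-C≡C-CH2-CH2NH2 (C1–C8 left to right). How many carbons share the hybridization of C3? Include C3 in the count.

C3 is sp2 (one π bond).
C1: sp
C2: sp
C3: sp2 ✓
C4: sp2 ✓
C5: sp
C6: sp
C7: sp3
C8: sp3
2 carbons are sp2.

2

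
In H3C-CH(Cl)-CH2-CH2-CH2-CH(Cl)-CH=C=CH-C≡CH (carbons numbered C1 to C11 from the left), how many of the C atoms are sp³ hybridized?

6

C1: sp3 ✓
C2: sp3 ✓
C3: sp3 ✓
C4: sp3 ✓
C5: sp3 ✓
C6: sp3 ✓
C7: sp2
C8: sp
C9: sp2
C10: sp
C11: sp
C1, C2, C3, C4, C5, C6 → 6 sp3 carbons.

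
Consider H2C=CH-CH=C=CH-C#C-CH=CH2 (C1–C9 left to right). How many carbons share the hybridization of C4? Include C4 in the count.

3

C4 is sp (two π bonds).
C1: sp2
C2: sp2
C3: sp2
C4: sp ✓
C5: sp2
C6: sp ✓
C7: sp ✓
C8: sp2
C9: sp2
3 carbons are sp.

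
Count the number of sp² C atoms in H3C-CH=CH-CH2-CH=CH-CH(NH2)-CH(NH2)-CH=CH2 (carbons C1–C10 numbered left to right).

6

C1: sp3
C2: sp2 ✓
C3: sp2 ✓
C4: sp3
C5: sp2 ✓
C6: sp2 ✓
C7: sp3
C8: sp3
C9: sp2 ✓
C10: sp2 ✓
C2, C3, C5, C6, C9, C10 → 6 sp2 carbons.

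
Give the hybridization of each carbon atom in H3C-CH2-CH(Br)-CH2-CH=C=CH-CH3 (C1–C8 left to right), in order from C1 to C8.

C1 has 4 σ bonds: steric number 4 → sp3.
C2 is sp3: 4 σ bonds, 4 electron-density regions.
C3 — 4 σ bonds. Steric number 4, so sp3.
C4 carries 4 σ bonds, giving a steric number of 4, so it is sp3.
C5: 3 σ bonds, plus one π bond; 3 regions of electron density → sp2.
C6: 2 σ bonds, plus two π bonds; 2 regions of electron density → sp.
C7 carries 3 σ bonds, plus one π bond, giving a steric number of 3, so it is sp2.
C8: 4 σ bonds; 4 regions of electron density → sp3.

C1 sp3, C2 sp3, C3 sp3, C4 sp3, C5 sp2, C6 sp, C7 sp2, C8 sp3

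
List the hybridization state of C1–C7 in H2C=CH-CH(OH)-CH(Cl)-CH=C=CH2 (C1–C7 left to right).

C1 sp2, C2 sp2, C3 sp3, C4 sp3, C5 sp2, C6 sp, C7 sp2

C1: 3 σ bonds, plus one π bond; 3 regions of electron density → sp2.
C2 — 3 σ bonds, plus one π bond. Steric number 3, so sp2.
C3 is sp3: 4 σ bonds, 4 electron-density regions.
C4 has 4 σ bonds: steric number 4 → sp3.
C5 has 3 σ bonds, plus one π bond: steric number 3 → sp2.
C6: 2 σ bonds, plus two π bonds; 2 regions of electron density → sp.
C7 — 3 σ bonds, plus one π bond. Steric number 3, so sp2.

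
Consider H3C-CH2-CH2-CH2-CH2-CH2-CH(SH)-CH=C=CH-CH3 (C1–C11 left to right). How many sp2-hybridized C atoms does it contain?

C1: sp3
C2: sp3
C3: sp3
C4: sp3
C5: sp3
C6: sp3
C7: sp3
C8: sp2 ✓
C9: sp
C10: sp2 ✓
C11: sp3
C8, C10 → 2 sp2 carbons.

2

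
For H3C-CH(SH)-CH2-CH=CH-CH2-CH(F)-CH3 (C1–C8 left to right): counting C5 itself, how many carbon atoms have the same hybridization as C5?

2

C5 is sp2 (one π bond).
C1: sp3
C2: sp3
C3: sp3
C4: sp2 ✓
C5: sp2 ✓
C6: sp3
C7: sp3
C8: sp3
2 carbons are sp2.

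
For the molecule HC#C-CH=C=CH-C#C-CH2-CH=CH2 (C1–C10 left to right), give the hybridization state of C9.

C9 (3 σ bonds, plus one π bond) has steric number 3: sp2.

sp2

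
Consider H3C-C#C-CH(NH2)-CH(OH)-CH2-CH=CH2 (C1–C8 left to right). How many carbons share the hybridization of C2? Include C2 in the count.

2

C2 is sp (two π bonds).
C1: sp3
C2: sp ✓
C3: sp ✓
C4: sp3
C5: sp3
C6: sp3
C7: sp2
C8: sp2
2 carbons are sp.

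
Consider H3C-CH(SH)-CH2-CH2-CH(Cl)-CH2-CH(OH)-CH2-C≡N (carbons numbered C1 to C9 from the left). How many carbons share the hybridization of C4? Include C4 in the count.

8

C4 is sp3 (only σ bonds).
C1: sp3 ✓
C2: sp3 ✓
C3: sp3 ✓
C4: sp3 ✓
C5: sp3 ✓
C6: sp3 ✓
C7: sp3 ✓
C8: sp3 ✓
C9: sp
8 carbons are sp3.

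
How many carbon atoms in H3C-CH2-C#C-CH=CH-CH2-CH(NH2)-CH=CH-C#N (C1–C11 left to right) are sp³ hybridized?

C1: sp3 ✓
C2: sp3 ✓
C3: sp
C4: sp
C5: sp2
C6: sp2
C7: sp3 ✓
C8: sp3 ✓
C9: sp2
C10: sp2
C11: sp
C1, C2, C7, C8 → 4 sp3 carbons.

4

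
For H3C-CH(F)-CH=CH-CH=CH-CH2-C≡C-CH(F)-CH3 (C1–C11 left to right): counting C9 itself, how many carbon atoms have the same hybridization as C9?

2

C9 is sp (two π bonds).
C1: sp3
C2: sp3
C3: sp2
C4: sp2
C5: sp2
C6: sp2
C7: sp3
C8: sp ✓
C9: sp ✓
C10: sp3
C11: sp3
2 carbons are sp.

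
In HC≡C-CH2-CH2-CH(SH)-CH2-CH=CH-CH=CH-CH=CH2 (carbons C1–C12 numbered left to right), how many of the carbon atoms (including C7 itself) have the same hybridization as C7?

6

C7 is sp2 (one π bond).
C1: sp
C2: sp
C3: sp3
C4: sp3
C5: sp3
C6: sp3
C7: sp2 ✓
C8: sp2 ✓
C9: sp2 ✓
C10: sp2 ✓
C11: sp2 ✓
C12: sp2 ✓
6 carbons are sp2.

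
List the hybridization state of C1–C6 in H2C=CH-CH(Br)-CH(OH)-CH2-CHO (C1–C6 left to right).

C1: 3 σ bonds, plus one π bond — 3 electron domains, sp2.
C2 is sp2: 3 σ bonds, plus one π bond, 3 electron-density regions.
C3 — 4 σ bonds. Steric number 4, so sp3.
C4 is sp3: 4 σ bonds, 4 electron-density regions.
C5 has 4 σ bonds: steric number 4 → sp3.
C6: 3 σ bonds, plus one π bond; 3 regions of electron density → sp2.

C1 sp2, C2 sp2, C3 sp3, C4 sp3, C5 sp3, C6 sp2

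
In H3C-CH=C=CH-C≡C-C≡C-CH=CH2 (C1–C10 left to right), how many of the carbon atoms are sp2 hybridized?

C1: sp3
C2: sp2 ✓
C3: sp
C4: sp2 ✓
C5: sp
C6: sp
C7: sp
C8: sp
C9: sp2 ✓
C10: sp2 ✓
C2, C4, C9, C10 → 4 sp2 carbons.

4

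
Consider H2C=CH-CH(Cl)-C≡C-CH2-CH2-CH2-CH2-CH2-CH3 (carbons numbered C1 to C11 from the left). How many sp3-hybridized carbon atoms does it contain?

C1: sp2
C2: sp2
C3: sp3 ✓
C4: sp
C5: sp
C6: sp3 ✓
C7: sp3 ✓
C8: sp3 ✓
C9: sp3 ✓
C10: sp3 ✓
C11: sp3 ✓
C3, C6, C7, C8, C9, C10, C11 → 7 sp3 carbons.

7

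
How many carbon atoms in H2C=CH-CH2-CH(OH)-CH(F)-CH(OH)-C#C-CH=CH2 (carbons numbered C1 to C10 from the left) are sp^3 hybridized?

C1: sp2
C2: sp2
C3: sp3 ✓
C4: sp3 ✓
C5: sp3 ✓
C6: sp3 ✓
C7: sp
C8: sp
C9: sp2
C10: sp2
C3, C4, C5, C6 → 4 sp3 carbons.

4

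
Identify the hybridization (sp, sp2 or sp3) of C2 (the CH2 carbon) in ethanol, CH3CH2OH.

sp3

C2 (the CH2 carbon) has 4 σ bonds: steric number 4 → sp3.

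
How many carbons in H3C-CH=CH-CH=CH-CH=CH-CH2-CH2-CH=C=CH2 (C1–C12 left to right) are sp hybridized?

1

C1: sp3
C2: sp2
C3: sp2
C4: sp2
C5: sp2
C6: sp2
C7: sp2
C8: sp3
C9: sp3
C10: sp2
C11: sp ✓
C12: sp2
C11 → 1 sp carbon.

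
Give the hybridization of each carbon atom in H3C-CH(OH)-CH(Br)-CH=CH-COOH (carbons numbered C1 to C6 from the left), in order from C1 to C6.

C1 sp3, C2 sp3, C3 sp3, C4 sp2, C5 sp2, C6 sp2

C1 has 4 σ bonds: steric number 4 → sp3.
C2 has 4 σ bonds: steric number 4 → sp3.
C3: 4 σ bonds; 4 regions of electron density → sp3.
C4 (3 σ bonds, plus one π bond) has steric number 3: sp2.
C5 (3 σ bonds, plus one π bond) has steric number 3: sp2.
C6 has 3 σ bonds, plus one π bond: steric number 3 → sp2.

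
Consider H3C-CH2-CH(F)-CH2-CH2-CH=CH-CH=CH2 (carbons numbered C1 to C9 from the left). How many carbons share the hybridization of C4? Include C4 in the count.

C4 is sp3 (only σ bonds).
C1: sp3 ✓
C2: sp3 ✓
C3: sp3 ✓
C4: sp3 ✓
C5: sp3 ✓
C6: sp2
C7: sp2
C8: sp2
C9: sp2
5 carbons are sp3.

5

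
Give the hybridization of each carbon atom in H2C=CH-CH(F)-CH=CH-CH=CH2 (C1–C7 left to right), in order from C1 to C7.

C1 sp2, C2 sp2, C3 sp3, C4 sp2, C5 sp2, C6 sp2, C7 sp2

C1 (3 σ bonds, plus one π bond) has steric number 3: sp2.
C2 carries 3 σ bonds, plus one π bond, giving a steric number of 3, so it is sp2.
C3 is sp3: 4 σ bonds, 4 electron-density regions.
C4 — 3 σ bonds, plus one π bond. Steric number 3, so sp2.
C5 (3 σ bonds, plus one π bond) has steric number 3: sp2.
C6 carries 3 σ bonds, plus one π bond, giving a steric number of 3, so it is sp2.
C7: 3 σ bonds, plus one π bond; 3 regions of electron density → sp2.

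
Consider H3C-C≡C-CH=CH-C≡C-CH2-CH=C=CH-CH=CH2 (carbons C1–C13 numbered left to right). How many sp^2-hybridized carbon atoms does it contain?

C1: sp3
C2: sp
C3: sp
C4: sp2 ✓
C5: sp2 ✓
C6: sp
C7: sp
C8: sp3
C9: sp2 ✓
C10: sp
C11: sp2 ✓
C12: sp2 ✓
C13: sp2 ✓
C4, C5, C9, C11, C12, C13 → 6 sp2 carbons.

6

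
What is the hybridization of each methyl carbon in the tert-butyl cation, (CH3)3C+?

Each methyl carbon is sp3: 4 σ bonds, 4 electron-density regions.

sp^3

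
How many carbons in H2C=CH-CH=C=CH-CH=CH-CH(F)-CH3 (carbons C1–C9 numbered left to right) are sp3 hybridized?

C1: sp2
C2: sp2
C3: sp2
C4: sp
C5: sp2
C6: sp2
C7: sp2
C8: sp3 ✓
C9: sp3 ✓
C8, C9 → 2 sp3 carbons.

2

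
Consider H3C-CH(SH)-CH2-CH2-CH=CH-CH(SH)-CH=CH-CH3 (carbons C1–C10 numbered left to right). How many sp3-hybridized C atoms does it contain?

6

C1: sp3 ✓
C2: sp3 ✓
C3: sp3 ✓
C4: sp3 ✓
C5: sp2
C6: sp2
C7: sp3 ✓
C8: sp2
C9: sp2
C10: sp3 ✓
C1, C2, C3, C4, C7, C10 → 6 sp3 carbons.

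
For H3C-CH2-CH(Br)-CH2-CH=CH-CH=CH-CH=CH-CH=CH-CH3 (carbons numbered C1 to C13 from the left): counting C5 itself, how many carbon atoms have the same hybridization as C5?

C5 is sp2 (one π bond).
C1: sp3
C2: sp3
C3: sp3
C4: sp3
C5: sp2 ✓
C6: sp2 ✓
C7: sp2 ✓
C8: sp2 ✓
C9: sp2 ✓
C10: sp2 ✓
C11: sp2 ✓
C12: sp2 ✓
C13: sp3
8 carbons are sp2.

8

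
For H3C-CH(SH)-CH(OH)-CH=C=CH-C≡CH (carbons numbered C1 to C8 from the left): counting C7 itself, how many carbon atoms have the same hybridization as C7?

C7 is sp (two π bonds).
C1: sp3
C2: sp3
C3: sp3
C4: sp2
C5: sp ✓
C6: sp2
C7: sp ✓
C8: sp ✓
3 carbons are sp.

3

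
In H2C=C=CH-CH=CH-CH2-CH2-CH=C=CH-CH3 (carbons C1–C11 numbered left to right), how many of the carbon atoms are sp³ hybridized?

3

C1: sp2
C2: sp
C3: sp2
C4: sp2
C5: sp2
C6: sp3 ✓
C7: sp3 ✓
C8: sp2
C9: sp
C10: sp2
C11: sp3 ✓
C6, C7, C11 → 3 sp3 carbons.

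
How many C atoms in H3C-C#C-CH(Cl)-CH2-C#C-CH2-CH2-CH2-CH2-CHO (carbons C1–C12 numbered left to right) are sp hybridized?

C1: sp3
C2: sp ✓
C3: sp ✓
C4: sp3
C5: sp3
C6: sp ✓
C7: sp ✓
C8: sp3
C9: sp3
C10: sp3
C11: sp3
C12: sp2
C2, C3, C6, C7 → 4 sp carbons.

4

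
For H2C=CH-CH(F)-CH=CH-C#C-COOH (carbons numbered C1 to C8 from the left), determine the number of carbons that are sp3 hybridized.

1

C1: sp2
C2: sp2
C3: sp3 ✓
C4: sp2
C5: sp2
C6: sp
C7: sp
C8: sp2
C3 → 1 sp3 carbon.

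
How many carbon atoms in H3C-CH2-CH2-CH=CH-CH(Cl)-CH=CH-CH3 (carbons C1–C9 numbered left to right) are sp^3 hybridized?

C1: sp3 ✓
C2: sp3 ✓
C3: sp3 ✓
C4: sp2
C5: sp2
C6: sp3 ✓
C7: sp2
C8: sp2
C9: sp3 ✓
C1, C2, C3, C6, C9 → 5 sp3 carbons.

5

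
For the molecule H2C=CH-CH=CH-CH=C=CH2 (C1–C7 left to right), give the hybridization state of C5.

sp2

C5 — 3 σ bonds, plus one π bond. Steric number 3, so sp2.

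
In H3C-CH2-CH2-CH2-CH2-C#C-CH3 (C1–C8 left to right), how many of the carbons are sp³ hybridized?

6

C1: sp3 ✓
C2: sp3 ✓
C3: sp3 ✓
C4: sp3 ✓
C5: sp3 ✓
C6: sp
C7: sp
C8: sp3 ✓
C1, C2, C3, C4, C5, C8 → 6 sp3 carbons.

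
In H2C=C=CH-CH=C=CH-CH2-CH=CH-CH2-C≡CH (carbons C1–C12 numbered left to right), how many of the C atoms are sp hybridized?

4

C1: sp2
C2: sp ✓
C3: sp2
C4: sp2
C5: sp ✓
C6: sp2
C7: sp3
C8: sp2
C9: sp2
C10: sp3
C11: sp ✓
C12: sp ✓
C2, C5, C11, C12 → 4 sp carbons.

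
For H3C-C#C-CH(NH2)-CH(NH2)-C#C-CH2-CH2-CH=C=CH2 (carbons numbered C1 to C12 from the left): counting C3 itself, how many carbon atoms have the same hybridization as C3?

5

C3 is sp (two π bonds).
C1: sp3
C2: sp ✓
C3: sp ✓
C4: sp3
C5: sp3
C6: sp ✓
C7: sp ✓
C8: sp3
C9: sp3
C10: sp2
C11: sp ✓
C12: sp2
5 carbons are sp.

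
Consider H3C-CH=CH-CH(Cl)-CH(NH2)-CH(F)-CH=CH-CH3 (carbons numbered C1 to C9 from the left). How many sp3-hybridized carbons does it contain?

C1: sp3 ✓
C2: sp2
C3: sp2
C4: sp3 ✓
C5: sp3 ✓
C6: sp3 ✓
C7: sp2
C8: sp2
C9: sp3 ✓
C1, C4, C5, C6, C9 → 5 sp3 carbons.

5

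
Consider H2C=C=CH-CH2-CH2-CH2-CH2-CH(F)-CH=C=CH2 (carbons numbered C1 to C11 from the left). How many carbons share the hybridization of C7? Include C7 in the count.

5

C7 is sp3 (only σ bonds).
C1: sp2
C2: sp
C3: sp2
C4: sp3 ✓
C5: sp3 ✓
C6: sp3 ✓
C7: sp3 ✓
C8: sp3 ✓
C9: sp2
C10: sp
C11: sp2
5 carbons are sp3.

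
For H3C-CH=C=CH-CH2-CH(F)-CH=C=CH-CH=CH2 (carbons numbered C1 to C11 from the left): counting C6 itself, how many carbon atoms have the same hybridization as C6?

C6 is sp3 (only σ bonds).
C1: sp3 ✓
C2: sp2
C3: sp
C4: sp2
C5: sp3 ✓
C6: sp3 ✓
C7: sp2
C8: sp
C9: sp2
C10: sp2
C11: sp2
3 carbons are sp3.

3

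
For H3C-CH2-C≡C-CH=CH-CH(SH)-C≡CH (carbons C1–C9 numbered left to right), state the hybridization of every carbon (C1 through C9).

C1 sp3, C2 sp3, C3 sp, C4 sp, C5 sp2, C6 sp2, C7 sp3, C8 sp, C9 sp

C1 — 4 σ bonds. Steric number 4, so sp3.
C2 is sp3: 4 σ bonds, 4 electron-density regions.
C3 has 2 σ bonds, plus two π bonds: steric number 2 → sp.
C4 is sp: 2 σ bonds, plus two π bonds, 2 electron-density regions.
C5 is sp2: 3 σ bonds, plus one π bond, 3 electron-density regions.
C6: 3 σ bonds, plus one π bond; 3 regions of electron density → sp2.
C7 is sp3: 4 σ bonds, 4 electron-density regions.
C8: 2 σ bonds, plus two π bonds; 2 regions of electron density → sp.
C9 has 2 σ bonds, plus two π bonds: steric number 2 → sp.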